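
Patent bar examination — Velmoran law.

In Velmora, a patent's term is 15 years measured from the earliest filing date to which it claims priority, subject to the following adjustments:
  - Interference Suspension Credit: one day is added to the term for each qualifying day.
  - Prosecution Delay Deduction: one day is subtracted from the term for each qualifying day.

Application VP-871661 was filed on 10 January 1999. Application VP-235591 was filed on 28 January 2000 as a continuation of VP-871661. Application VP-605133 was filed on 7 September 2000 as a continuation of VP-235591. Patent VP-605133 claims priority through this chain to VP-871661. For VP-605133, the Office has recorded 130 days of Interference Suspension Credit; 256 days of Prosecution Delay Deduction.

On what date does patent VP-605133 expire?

Earliest priority filing: 10 January 1999.
Base term: 10 January 1999 + 15 years → 10 January 2014.
Interference Suspension Credit: +130 days → 20 May 2014.
Prosecution Delay Deduction: −256 days → 6 September 2013.

2013-09-06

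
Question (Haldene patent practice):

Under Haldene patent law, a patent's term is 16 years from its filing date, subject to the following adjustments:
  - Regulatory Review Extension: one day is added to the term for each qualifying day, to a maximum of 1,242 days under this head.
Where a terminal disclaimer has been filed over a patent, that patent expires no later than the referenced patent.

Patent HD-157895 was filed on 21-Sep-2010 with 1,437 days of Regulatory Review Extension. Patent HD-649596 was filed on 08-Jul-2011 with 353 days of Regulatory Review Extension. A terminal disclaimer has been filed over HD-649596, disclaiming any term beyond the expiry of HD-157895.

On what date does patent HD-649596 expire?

June 25, 2028

Natural term of HD-649596:
  Base: filing + 16 years → 8 July 2027.
  Regulatory Review Extension: 353 days (within the 1242-day cap) → +353 days → 25 June 2028.
Expiry of referenced patent HD-157895:
  Base: filing + 16 years → 21 September 2026.
  Regulatory Review Extension: 1437 days claimed exceeds the 1242-day cap, so +1242 days → 14 February 2030.
Terminal disclaimer: HD-649596 expires on the earlier of 25 June 2028 and 14 February 2030.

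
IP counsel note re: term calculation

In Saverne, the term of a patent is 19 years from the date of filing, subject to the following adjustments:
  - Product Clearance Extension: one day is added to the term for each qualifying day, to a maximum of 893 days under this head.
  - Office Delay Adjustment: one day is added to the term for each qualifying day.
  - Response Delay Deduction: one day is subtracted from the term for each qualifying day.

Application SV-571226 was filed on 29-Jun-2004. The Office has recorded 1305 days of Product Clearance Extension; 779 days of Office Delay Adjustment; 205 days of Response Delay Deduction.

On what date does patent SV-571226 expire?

Base term: filing date + 19 years → 29 June 2023.
Product Clearance Extension: 1305 days claimed exceeds the 893-day cap, so +893 days → 8 December 2025.
Office Delay Adjustment: +779 days → 26 January 2028.
Response Delay Deduction: −205 days → 5 July 2027.

July 5, 2027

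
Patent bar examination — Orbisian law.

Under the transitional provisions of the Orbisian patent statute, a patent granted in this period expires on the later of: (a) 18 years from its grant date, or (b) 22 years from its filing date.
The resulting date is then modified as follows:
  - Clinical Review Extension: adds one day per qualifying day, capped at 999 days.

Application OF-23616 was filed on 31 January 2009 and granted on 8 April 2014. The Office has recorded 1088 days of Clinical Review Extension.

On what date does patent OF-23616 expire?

(a) grant + 18 years → 8 April 2032.
(b) filing + 22 years → 31 January 2031.
Later of the two: 8 April 2032.
Clinical Review Extension: 1088 days claimed exceeds the 999-day cap, so +999 days → 2 January 2035.

January 2, 2035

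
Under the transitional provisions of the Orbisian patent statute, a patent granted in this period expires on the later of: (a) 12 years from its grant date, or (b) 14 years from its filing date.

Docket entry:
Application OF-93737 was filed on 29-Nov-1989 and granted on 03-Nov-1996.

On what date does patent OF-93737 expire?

November 3, 2008

(a) grant + 12 years → 3 November 2008.
(b) filing + 14 years → 29 November 2003.
Later of the two: 3 November 2008.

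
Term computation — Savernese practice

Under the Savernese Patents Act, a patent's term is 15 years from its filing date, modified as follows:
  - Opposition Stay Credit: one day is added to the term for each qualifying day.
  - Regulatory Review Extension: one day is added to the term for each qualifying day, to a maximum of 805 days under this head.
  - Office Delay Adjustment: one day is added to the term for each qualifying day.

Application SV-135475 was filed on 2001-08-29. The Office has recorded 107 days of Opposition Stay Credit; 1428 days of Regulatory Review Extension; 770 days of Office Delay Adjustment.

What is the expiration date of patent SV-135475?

Base term: filing date + 15 years → 29 August 2016.
Opposition Stay Credit: +107 days → 14 December 2016.
Regulatory Review Extension: 1428 days claimed exceeds the 805-day cap, so +805 days → 27 February 2019.
Office Delay Adjustment: +770 days → 7 April 2021.

April 7, 2021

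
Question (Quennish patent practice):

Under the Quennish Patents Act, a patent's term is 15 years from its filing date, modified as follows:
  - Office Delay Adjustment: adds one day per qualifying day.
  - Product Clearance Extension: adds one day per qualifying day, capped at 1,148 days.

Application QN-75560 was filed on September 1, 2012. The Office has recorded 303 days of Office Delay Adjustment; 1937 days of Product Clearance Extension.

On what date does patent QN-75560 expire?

Base term: filing date + 15 years → 1 September 2027.
Office Delay Adjustment: +303 days → 30 June 2028.
Product Clearance Extension: 1937 days claimed exceeds the 1148-day cap, so +1148 days → 22 August 2031.

August 22, 2031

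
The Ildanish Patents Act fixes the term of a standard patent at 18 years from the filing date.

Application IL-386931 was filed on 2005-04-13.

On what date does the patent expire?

April 13, 2023

Filing date + 18 years → 13 April 2023.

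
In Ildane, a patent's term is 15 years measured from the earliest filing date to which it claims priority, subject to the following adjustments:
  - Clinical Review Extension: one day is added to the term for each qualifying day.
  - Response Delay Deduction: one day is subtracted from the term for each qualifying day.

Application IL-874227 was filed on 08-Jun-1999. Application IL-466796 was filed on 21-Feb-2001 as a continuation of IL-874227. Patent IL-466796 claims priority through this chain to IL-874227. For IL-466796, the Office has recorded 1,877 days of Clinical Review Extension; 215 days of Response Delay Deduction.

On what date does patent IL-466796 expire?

Earliest priority filing: 8 June 1999.
Base term: 8 June 1999 + 15 years → 8 June 2014.
Clinical Review Extension: +1877 days → 29 July 2019.
Response Delay Deduction: −215 days → 26 December 2018.

2018-12-26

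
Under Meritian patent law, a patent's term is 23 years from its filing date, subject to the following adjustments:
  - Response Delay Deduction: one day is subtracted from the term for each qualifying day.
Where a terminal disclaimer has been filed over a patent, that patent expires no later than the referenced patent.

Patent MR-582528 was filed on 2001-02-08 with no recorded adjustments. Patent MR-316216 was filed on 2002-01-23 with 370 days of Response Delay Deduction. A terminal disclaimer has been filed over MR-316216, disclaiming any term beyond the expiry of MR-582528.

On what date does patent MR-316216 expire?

Natural term of MR-316216:
  Base: filing + 23 years → 23 January 2025.
  Response Delay Deduction: −370 days → 19 January 2024.
Expiry of referenced patent MR-582528:
  Base: filing + 23 years → 8 February 2024.
Terminal disclaimer: MR-316216 expires on the earlier of 19 January 2024 and 8 February 2024.

2024-01-19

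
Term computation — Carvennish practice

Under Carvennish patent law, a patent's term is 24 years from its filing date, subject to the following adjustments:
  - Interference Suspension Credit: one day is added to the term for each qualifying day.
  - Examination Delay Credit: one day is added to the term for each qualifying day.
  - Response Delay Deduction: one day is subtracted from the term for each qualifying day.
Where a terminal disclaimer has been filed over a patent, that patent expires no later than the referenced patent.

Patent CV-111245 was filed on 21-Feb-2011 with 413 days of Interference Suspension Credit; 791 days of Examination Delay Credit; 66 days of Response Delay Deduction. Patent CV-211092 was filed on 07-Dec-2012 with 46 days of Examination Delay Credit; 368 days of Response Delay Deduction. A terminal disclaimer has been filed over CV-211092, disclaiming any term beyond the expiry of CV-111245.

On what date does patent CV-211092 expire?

January 20, 2036

Natural term of CV-211092:
  Base: filing + 24 years → 7 December 2036.
  Examination Delay Credit: +46 days → 22 January 2037.
  Response Delay Deduction: −368 days → 20 January 2036.
Expiry of referenced patent CV-111245:
  Base: filing + 24 years → 21 February 2035.
  Interference Suspension Credit: +413 days → 9 April 2036.
  Examination Delay Credit: +791 days → 9 June 2038.
  Response Delay Deduction: −66 days → 4 April 2038.
Terminal disclaimer: CV-211092 expires on the earlier of 20 January 2036 and 4 April 2038.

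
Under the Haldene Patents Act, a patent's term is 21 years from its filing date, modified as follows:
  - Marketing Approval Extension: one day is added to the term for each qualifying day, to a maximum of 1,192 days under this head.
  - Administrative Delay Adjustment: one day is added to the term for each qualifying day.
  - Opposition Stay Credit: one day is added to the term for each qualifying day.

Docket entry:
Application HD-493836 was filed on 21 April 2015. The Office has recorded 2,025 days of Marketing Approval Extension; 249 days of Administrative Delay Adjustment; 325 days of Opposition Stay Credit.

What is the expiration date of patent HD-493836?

Base term: filing date + 21 years → 21 April 2036.
Marketing Approval Extension: 2025 days claimed exceeds the 1192-day cap, so +1192 days → 27 July 2039.
Administrative Delay Adjustment: +249 days → 1 April 2040.
Opposition Stay Credit: +325 days → 20 February 2041.

2041-02-20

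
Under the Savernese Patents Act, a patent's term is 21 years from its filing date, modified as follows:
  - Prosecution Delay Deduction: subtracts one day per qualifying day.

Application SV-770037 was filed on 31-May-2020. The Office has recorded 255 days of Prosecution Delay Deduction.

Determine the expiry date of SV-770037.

Base term: filing date + 21 years → 31 May 2041.
Prosecution Delay Deduction: −255 days → 18 September 2040.

September 18, 2040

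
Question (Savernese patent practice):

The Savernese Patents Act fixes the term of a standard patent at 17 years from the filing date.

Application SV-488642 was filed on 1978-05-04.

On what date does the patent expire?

Filing date + 17 years → 4 May 1995.

May 4, 1995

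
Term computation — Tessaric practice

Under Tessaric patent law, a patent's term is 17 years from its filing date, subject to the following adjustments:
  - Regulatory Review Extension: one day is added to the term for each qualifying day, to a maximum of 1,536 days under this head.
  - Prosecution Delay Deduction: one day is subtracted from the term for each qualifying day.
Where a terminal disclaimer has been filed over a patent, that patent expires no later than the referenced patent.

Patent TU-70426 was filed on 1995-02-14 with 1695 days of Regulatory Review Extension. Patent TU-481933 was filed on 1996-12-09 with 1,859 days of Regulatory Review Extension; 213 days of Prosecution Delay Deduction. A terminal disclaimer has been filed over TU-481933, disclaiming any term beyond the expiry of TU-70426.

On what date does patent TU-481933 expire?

Natural term of TU-481933:
  Base: filing + 17 years → 9 December 2013.
  Regulatory Review Extension: 1859 days claimed exceeds the 1536-day cap, so +1536 days → 22 February 2018.
  Prosecution Delay Deduction: −213 days → 24 July 2017.
Expiry of referenced patent TU-70426:
  Base: filing + 17 years → 14 February 2012.
  Regulatory Review Extension: 1695 days claimed exceeds the 1536-day cap, so +1536 days → 29 April 2016.
Terminal disclaimer: TU-481933 expires on the earlier of 24 July 2017 and 29 April 2016.

April 29, 2016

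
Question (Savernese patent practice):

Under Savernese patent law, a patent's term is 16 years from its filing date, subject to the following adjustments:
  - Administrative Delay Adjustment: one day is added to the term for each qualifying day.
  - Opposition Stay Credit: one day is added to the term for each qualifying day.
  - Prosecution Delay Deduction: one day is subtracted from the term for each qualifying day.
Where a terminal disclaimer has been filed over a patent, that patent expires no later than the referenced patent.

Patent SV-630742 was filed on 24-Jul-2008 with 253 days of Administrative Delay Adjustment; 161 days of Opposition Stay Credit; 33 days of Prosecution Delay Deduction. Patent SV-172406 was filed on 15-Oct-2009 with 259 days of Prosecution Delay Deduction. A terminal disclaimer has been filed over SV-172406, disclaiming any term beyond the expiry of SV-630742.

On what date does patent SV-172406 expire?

Natural term of SV-172406:
  Base: filing + 16 years → 15 October 2025.
  Prosecution Delay Deduction: −259 days → 29 January 2025.
Expiry of referenced patent SV-630742:
  Base: filing + 16 years → 24 July 2024.
  Administrative Delay Adjustment: +253 days → 3 April 2025.
  Opposition Stay Credit: +161 days → 11 September 2025.
  Prosecution Delay Deduction: −33 days → 9 August 2025.
Terminal disclaimer: SV-172406 expires on the earlier of 29 January 2025 and 9 August 2025.

January 29, 2025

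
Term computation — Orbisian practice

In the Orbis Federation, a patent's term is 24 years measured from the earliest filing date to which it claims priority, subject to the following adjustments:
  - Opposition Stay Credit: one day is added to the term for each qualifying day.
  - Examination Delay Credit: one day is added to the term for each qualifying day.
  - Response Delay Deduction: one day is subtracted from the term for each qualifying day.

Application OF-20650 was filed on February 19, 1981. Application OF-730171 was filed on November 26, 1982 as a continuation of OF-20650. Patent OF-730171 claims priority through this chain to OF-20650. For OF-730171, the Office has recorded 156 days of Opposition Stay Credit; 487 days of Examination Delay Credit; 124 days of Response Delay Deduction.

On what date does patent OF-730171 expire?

2006-07-23

Earliest priority filing: 19 February 1981.
Base term: 19 February 1981 + 24 years → 19 February 2005.
Opposition Stay Credit: +156 days → 25 July 2005.
Examination Delay Credit: +487 days → 24 November 2006.
Response Delay Deduction: −124 days → 23 July 2006.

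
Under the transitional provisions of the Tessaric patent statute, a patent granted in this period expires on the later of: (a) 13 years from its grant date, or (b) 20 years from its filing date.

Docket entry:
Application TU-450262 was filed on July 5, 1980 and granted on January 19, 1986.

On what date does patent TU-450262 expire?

(a) grant + 13 years → 19 January 1999.
(b) filing + 20 years → 5 July 2000.
Later of the two: 5 July 2000.

2000-07-05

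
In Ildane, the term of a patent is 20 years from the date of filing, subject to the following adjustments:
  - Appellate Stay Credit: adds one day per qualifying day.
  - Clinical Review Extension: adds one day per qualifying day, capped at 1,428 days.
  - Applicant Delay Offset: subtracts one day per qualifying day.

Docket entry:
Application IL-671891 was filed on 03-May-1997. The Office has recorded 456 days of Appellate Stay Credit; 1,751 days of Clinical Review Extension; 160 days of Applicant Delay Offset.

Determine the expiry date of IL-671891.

January 21, 2022

Base term: filing date + 20 years → 3 May 2017.
Appellate Stay Credit: +456 days → 2 August 2018.
Clinical Review Extension: 1751 days claimed exceeds the 1428-day cap, so +1428 days → 30 June 2022.
Applicant Delay Offset: −160 days → 21 January 2022.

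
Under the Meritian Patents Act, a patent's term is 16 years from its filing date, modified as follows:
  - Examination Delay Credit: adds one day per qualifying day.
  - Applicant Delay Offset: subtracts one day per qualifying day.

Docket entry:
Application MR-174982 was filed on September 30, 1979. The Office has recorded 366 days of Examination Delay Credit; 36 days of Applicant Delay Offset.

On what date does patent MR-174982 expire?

Base term: filing date + 16 years → 30 September 1995.
Examination Delay Credit: +366 days → 30 September 1996.
Applicant Delay Offset: −36 days → 25 August 1996.

1996-08-25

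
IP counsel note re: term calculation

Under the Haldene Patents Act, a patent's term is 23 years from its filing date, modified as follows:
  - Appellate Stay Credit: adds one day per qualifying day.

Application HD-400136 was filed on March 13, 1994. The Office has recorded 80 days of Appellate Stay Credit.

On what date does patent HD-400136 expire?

June 1, 2017

Base term: filing date + 23 years → 13 March 2017.
Appellate Stay Credit: +80 days → 1 June 2017.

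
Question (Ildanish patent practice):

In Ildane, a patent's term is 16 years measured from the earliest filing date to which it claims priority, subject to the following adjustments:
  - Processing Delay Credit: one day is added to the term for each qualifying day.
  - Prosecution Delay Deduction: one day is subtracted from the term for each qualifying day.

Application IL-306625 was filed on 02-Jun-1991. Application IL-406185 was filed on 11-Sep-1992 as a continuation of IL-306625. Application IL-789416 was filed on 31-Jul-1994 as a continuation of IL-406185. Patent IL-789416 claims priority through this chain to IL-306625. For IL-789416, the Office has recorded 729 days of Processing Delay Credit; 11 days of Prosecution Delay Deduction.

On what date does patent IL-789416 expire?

Earliest priority filing: 2 June 1991.
Base term: 2 June 1991 + 16 years → 2 June 2007.
Processing Delay Credit: +729 days → 31 May 2009.
Prosecution Delay Deduction: −11 days → 20 May 2009.

May 20, 2009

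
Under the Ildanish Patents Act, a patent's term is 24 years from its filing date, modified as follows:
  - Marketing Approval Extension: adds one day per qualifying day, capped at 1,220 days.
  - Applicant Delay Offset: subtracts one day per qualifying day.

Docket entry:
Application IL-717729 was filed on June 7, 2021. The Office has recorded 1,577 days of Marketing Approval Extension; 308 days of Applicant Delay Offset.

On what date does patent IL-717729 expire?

Base term: filing date + 24 years → 7 June 2045.
Marketing Approval Extension: 1577 days claimed exceeds the 1220-day cap, so +1220 days → 9 October 2048.
Applicant Delay Offset: −308 days → 6 December 2047.

December 6, 2047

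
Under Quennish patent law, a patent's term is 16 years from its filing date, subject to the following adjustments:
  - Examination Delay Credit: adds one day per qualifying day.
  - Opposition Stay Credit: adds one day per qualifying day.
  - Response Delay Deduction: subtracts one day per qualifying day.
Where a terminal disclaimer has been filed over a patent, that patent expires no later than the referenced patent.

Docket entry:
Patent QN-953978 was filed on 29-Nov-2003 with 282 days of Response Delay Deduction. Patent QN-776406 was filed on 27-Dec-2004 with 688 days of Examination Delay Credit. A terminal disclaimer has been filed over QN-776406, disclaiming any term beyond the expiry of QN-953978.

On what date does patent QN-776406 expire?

Natural term of QN-776406:
  Base: filing + 16 years → 27 December 2020.
  Examination Delay Credit: +688 days → 15 November 2022.
Expiry of referenced patent QN-953978:
  Base: filing + 16 years → 29 November 2019.
  Response Delay Deduction: −282 days → 20 February 2019.
Terminal disclaimer: QN-776406 expires on the earlier of 15 November 2022 and 20 February 2019.

February 20, 2019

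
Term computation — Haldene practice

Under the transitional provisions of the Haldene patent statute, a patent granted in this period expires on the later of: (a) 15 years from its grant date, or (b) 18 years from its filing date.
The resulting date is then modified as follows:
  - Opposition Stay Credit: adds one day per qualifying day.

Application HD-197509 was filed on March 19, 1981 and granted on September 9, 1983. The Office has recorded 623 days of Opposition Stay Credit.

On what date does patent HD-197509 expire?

(a) grant + 15 years → 9 September 1998.
(b) filing + 18 years → 19 March 1999.
Later of the two: 19 March 1999.
Opposition Stay Credit: +623 days → 1 December 2000.

2000-12-01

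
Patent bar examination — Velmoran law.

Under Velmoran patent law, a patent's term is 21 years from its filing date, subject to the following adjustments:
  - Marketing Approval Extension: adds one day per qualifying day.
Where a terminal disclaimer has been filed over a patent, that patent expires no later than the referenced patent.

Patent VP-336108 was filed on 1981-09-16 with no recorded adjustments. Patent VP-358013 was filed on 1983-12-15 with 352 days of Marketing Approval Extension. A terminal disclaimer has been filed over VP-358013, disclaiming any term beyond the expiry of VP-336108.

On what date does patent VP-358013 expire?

September 16, 2002

Natural term of VP-358013:
  Base: filing + 21 years → 15 December 2004.
  Marketing Approval Extension: +352 days → 2 December 2005.
Expiry of referenced patent VP-336108:
  Base: filing + 21 years → 16 September 2002.
Terminal disclaimer: VP-358013 expires on the earlier of 2 December 2005 and 16 September 2002.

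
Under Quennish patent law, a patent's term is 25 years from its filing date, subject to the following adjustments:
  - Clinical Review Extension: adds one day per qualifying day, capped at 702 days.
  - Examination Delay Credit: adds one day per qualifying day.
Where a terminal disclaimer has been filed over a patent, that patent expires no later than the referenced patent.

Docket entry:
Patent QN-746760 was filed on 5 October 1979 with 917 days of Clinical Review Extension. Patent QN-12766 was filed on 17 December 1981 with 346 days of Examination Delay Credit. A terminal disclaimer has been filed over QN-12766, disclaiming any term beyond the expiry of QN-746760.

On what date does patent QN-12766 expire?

September 7, 2006

Natural term of QN-12766:
  Base: filing + 25 years → 17 December 2006.
  Examination Delay Credit: +346 days → 28 November 2007.
Expiry of referenced patent QN-746760:
  Base: filing + 25 years → 5 October 2004.
  Clinical Review Extension: 917 days claimed exceeds the 702-day cap, so +702 days → 7 September 2006.
Terminal disclaimer: QN-12766 expires on the earlier of 28 November 2007 and 7 September 2006.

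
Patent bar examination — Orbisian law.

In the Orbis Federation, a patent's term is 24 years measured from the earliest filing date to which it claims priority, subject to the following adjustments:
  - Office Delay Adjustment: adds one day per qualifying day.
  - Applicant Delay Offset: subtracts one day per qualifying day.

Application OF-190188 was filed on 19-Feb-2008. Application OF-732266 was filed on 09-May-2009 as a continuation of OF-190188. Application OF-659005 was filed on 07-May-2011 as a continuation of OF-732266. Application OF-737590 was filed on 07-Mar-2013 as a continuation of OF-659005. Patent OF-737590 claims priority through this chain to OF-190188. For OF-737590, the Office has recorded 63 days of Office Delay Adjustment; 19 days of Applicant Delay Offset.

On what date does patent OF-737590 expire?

Earliest priority filing: 19 February 2008.
Base term: 19 February 2008 + 24 years → 19 February 2032.
Office Delay Adjustment: +63 days → 22 April 2032.
Applicant Delay Offset: −19 days → 3 April 2032.

April 3, 2032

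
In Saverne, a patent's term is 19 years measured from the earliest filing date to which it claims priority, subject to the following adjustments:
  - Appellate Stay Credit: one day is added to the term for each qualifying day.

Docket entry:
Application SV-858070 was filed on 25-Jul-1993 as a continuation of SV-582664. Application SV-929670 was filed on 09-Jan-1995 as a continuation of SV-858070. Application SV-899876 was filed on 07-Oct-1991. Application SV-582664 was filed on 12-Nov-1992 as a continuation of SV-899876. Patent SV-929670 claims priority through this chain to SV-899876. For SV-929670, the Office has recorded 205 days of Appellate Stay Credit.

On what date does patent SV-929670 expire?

April 30, 2011

Earliest priority filing: 7 October 1991.
Base term: 7 October 1991 + 19 years → 7 October 2010.
Appellate Stay Credit: +205 days → 30 April 2011.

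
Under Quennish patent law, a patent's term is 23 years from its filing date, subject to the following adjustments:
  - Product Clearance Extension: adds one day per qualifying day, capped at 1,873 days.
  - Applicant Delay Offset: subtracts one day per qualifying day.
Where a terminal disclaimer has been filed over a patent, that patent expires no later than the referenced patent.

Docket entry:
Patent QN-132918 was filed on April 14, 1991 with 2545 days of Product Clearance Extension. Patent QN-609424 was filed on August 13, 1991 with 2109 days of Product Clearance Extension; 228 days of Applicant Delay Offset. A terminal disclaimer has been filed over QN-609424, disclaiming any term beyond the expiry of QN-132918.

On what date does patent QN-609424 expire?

2019-02-13

Natural term of QN-609424:
  Base: filing + 23 years → 13 August 2014.
  Product Clearance Extension: 2109 days claimed exceeds the 1873-day cap, so +1873 days → 29 September 2019.
  Applicant Delay Offset: −228 days → 13 February 2019.
Expiry of referenced patent QN-132918:
  Base: filing + 23 years → 14 April 2014.
  Product Clearance Extension: 2545 days claimed exceeds the 1873-day cap, so +1873 days → 31 May 2019.
Terminal disclaimer: QN-609424 expires on the earlier of 13 February 2019 and 31 May 2019.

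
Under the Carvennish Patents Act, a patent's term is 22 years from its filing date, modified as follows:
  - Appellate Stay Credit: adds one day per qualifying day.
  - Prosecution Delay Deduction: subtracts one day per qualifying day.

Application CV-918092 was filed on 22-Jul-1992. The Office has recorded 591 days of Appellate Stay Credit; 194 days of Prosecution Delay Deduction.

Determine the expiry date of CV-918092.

August 23, 2015

Base term: filing date + 22 years → 22 July 2014.
Appellate Stay Credit: +591 days → 4 March 2016.
Prosecution Delay Deduction: −194 days → 23 August 2015.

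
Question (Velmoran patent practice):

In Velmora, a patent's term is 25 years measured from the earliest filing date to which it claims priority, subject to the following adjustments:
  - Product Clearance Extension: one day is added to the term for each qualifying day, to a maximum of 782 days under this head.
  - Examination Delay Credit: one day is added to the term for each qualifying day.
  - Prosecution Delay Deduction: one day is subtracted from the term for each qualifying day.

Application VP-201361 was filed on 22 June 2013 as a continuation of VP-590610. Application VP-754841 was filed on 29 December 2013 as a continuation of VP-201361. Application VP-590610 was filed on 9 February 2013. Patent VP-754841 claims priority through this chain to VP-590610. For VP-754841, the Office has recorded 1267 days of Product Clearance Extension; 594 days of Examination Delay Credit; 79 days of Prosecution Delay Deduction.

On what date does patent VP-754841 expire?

August 29, 2041

Earliest priority filing: 9 February 2013.
Base term: 9 February 2013 + 25 years → 9 February 2038.
Product Clearance Extension: 1267 days claimed exceeds the 782-day cap, so +782 days → 1 April 2040.
Examination Delay Credit: +594 days → 16 November 2041.
Prosecution Delay Deduction: −79 days → 29 August 2041.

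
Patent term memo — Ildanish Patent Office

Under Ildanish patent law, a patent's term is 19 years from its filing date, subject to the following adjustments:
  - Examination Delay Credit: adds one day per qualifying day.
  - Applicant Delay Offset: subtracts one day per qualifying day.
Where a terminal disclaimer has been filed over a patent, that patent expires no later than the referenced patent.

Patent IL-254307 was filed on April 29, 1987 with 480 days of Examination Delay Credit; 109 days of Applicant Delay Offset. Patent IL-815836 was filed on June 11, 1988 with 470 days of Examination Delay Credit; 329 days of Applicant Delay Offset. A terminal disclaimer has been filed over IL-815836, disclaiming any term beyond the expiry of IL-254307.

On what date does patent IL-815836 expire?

May 5, 2007

Natural term of IL-815836:
  Base: filing + 19 years → 11 June 2007.
  Examination Delay Credit: +470 days → 23 September 2008.
  Applicant Delay Offset: −329 days → 30 October 2007.
Expiry of referenced patent IL-254307:
  Base: filing + 19 years → 29 April 2006.
  Examination Delay Credit: +480 days → 22 August 2007.
  Applicant Delay Offset: −109 days → 5 May 2007.
Terminal disclaimer: IL-815836 expires on the earlier of 30 October 2007 and 5 May 2007.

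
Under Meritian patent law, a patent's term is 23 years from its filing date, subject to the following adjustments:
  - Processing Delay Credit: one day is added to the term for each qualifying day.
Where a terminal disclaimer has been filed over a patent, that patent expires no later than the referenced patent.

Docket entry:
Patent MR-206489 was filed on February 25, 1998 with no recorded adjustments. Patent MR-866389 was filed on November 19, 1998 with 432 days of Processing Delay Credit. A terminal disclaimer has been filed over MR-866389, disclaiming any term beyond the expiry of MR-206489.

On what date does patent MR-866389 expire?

2021-02-25

Natural term of MR-866389:
  Base: filing + 23 years → 19 November 2021.
  Processing Delay Credit: +432 days → 25 January 2023.
Expiry of referenced patent MR-206489:
  Base: filing + 23 years → 25 February 2021.
Terminal disclaimer: MR-866389 expires on the earlier of 25 January 2023 and 25 February 2021.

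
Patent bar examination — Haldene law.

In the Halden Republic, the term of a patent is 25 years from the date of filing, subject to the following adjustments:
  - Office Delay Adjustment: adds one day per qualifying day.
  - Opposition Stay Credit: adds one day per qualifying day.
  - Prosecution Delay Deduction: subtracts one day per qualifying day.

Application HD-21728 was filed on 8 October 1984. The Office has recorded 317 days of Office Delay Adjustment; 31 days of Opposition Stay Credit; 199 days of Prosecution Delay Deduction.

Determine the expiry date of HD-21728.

Base term: filing date + 25 years → 8 October 2009.
Office Delay Adjustment: +317 days → 21 August 2010.
Opposition Stay Credit: +31 days → 21 September 2010.
Prosecution Delay Deduction: −199 days → 6 March 2010.

2010-03-06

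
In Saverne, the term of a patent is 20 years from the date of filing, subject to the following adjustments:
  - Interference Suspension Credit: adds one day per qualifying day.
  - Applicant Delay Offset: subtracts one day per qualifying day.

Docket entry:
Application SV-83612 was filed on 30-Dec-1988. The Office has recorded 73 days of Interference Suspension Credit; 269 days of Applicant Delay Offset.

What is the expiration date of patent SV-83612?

June 17, 2008

Base term: filing date + 20 years → 30 December 2008.
Interference Suspension Credit: +73 days → 13 March 2009.
Applicant Delay Offset: −269 days → 17 June 2008.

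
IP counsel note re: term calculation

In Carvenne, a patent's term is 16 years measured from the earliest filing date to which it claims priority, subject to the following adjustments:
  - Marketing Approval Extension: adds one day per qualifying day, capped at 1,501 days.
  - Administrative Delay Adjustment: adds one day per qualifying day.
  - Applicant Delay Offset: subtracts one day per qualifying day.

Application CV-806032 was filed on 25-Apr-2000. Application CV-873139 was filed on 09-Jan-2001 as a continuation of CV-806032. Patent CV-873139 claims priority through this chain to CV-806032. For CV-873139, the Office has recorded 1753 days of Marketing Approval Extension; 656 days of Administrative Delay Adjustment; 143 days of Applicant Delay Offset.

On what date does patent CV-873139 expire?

October 30, 2021

Earliest priority filing: 25 April 2000.
Base term: 25 April 2000 + 16 years → 25 April 2016.
Marketing Approval Extension: 1753 days claimed exceeds the 1501-day cap, so +1501 days → 4 June 2020.
Administrative Delay Adjustment: +656 days → 22 March 2022.
Applicant Delay Offset: −143 days → 30 October 2021.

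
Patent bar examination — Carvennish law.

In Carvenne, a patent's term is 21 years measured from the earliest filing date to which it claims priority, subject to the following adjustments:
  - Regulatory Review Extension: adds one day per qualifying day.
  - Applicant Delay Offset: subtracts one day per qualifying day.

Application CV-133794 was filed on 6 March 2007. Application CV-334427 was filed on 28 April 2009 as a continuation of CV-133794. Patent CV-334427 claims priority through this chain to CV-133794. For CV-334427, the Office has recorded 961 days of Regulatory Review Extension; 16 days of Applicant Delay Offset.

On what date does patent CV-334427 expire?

Earliest priority filing: 6 March 2007.
Base term: 6 March 2007 + 21 years → 6 March 2028.
Regulatory Review Extension: +961 days → 23 October 2030.
Applicant Delay Offset: −16 days → 7 October 2030.

October 7, 2030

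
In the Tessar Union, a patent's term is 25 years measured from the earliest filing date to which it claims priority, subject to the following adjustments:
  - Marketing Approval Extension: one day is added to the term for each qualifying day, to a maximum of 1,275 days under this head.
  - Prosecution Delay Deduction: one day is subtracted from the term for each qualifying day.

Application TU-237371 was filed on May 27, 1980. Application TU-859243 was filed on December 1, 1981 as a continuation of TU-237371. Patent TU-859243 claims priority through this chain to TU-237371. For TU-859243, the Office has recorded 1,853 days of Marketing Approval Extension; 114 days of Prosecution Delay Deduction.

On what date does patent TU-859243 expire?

2008-07-31

Earliest priority filing: 27 May 1980.
Base term: 27 May 1980 + 25 years → 27 May 2005.
Marketing Approval Extension: 1853 days claimed exceeds the 1275-day cap, so +1275 days → 22 November 2008.
Prosecution Delay Deduction: −114 days → 31 July 2008.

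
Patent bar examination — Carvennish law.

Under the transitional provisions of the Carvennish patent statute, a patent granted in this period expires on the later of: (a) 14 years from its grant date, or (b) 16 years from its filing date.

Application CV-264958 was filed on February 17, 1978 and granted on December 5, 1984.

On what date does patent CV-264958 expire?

1998-12-05

(a) grant + 14 years → 5 December 1998.
(b) filing + 16 years → 17 February 1994.
Later of the two: 5 December 1998.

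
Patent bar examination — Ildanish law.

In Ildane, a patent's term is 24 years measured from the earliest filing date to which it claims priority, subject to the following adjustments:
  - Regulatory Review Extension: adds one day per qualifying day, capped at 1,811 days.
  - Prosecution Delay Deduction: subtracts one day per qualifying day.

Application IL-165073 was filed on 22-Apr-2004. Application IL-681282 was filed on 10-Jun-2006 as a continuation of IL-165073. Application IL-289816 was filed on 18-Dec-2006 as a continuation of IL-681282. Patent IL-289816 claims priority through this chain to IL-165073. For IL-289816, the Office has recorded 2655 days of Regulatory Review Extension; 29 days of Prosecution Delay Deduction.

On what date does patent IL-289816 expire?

2033-03-09

Earliest priority filing: 22 April 2004.
Base term: 22 April 2004 + 24 years → 22 April 2028.
Regulatory Review Extension: 2655 days claimed exceeds the 1811-day cap, so +1811 days → 7 April 2033.
Prosecution Delay Deduction: −29 days → 9 March 2033.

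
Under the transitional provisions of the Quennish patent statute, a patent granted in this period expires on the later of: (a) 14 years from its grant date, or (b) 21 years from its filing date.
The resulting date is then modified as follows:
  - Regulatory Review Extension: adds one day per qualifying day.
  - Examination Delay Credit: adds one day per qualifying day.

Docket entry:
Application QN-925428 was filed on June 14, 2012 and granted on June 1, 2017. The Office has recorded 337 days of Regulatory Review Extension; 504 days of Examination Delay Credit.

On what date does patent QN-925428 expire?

2035-10-03

(a) grant + 14 years → 1 June 2031.
(b) filing + 21 years → 14 June 2033.
Later of the two: 14 June 2033.
Regulatory Review Extension: +337 days → 17 May 2034.
Examination Delay Credit: +504 days → 3 October 2035.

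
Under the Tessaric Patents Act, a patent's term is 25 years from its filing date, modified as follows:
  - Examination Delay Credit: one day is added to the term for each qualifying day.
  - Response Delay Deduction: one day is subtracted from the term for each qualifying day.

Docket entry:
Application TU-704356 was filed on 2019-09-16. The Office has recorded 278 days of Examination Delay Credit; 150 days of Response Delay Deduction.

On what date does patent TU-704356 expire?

Base term: filing date + 25 years → 16 September 2044.
Examination Delay Credit: +278 days → 21 June 2045.
Response Delay Deduction: −150 days → 22 January 2045.

2045-01-22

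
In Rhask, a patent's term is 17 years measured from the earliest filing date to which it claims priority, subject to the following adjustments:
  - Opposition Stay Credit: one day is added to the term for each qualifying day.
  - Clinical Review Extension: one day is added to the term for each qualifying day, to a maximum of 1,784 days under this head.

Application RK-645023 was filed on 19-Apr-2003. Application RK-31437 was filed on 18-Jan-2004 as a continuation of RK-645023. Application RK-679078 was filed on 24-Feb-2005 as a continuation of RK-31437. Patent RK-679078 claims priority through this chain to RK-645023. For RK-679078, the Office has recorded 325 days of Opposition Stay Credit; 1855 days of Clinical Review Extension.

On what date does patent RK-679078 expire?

Earliest priority filing: 19 April 2003.
Base term: 19 April 2003 + 17 years → 19 April 2020.
Opposition Stay Credit: +325 days → 10 March 2021.
Clinical Review Extension: 1855 days claimed exceeds the 1784-day cap, so +1784 days → 27 January 2026.

January 27, 2026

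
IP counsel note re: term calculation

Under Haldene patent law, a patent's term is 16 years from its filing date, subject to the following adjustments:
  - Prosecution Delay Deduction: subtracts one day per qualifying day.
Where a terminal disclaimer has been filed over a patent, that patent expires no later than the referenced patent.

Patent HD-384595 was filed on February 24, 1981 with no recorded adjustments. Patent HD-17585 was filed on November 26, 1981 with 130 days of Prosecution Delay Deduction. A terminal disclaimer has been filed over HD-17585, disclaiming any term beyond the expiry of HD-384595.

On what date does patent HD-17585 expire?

February 24, 1997

Natural term of HD-17585:
  Base: filing + 16 years → 26 November 1997.
  Prosecution Delay Deduction: −130 days → 19 July 1997.
Expiry of referenced patent HD-384595:
  Base: filing + 16 years → 24 February 1997.
Terminal disclaimer: HD-17585 expires on the earlier of 19 July 1997 and 24 February 1997.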